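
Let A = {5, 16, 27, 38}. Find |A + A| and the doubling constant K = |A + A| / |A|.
K = |A + A| / |A| = 7/4

Enumerate A + A = {a + b : a, b ∈ A}. With |A| = 4, there are |A|^2 = 16 ordered sum pairs; collecting distinct values, A + A = {10, 21, 32, 43, 54, 65, 76}, so |A + A| = 7. Thus K = 7/4. Here |A + A| = 2|A| − 1 = 7, the minimum possible — so K = 7/4 is minimal, which holds iff A is an arithmetic progression.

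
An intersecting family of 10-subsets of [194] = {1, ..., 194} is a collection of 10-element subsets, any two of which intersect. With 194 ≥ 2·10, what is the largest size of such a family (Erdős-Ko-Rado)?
max |F| = C(193, 9) = 847282830030120

The Erdős-Ko-Rado theorem states: for n ≥ 2k, an intersecting family of k-subsets of an n-element set has size at most C(n − 1, k − 1), with equality for 'star' families {A ⊆ [n] : |A| = k, i ∈ A} (fix an element i). For n = 194, k = 10: C(193, 9) = 847282830030120.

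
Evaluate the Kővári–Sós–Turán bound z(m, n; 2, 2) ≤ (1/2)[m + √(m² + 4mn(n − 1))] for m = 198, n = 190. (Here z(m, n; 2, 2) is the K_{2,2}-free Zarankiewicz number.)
z(198, 190; 2, 2) ≤ (1/2)[198 + √(198² + 4·198·190·189)] = (1/2)[198 + √28479924] = 2767.3293

Kővári–Sós–Turán: let r_1, ..., r_198 be the row sums and z = Σ r_i the total number of 1s. Each pair of columns can share at most one row with both entries 1 (else a 2×2 all-ones block appears), so Σ_i C(r_i, 2) ≤ C(190, 2) = 17955. By convexity Σ_i C(r_i, 2) ≥ 198·C(z/198, 2) = z(z − 198)/(2·198), giving z² − 198z − 198·190·189 ≤ 0 and hence z ≤ (1/2)[198 + √(39204 + 4·7110180)] = (1/2)[198 + √28479924] ≈ (1/2)(198 + 5336.6585) = 2767.3293.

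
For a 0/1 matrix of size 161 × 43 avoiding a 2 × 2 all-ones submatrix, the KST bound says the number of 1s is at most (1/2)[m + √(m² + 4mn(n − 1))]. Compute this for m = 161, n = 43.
z(161, 43; 2, 2) ≤ (1/2)[161 + √(161² + 4·161·43·42)] = (1/2)[161 + √1188985] = 625.7029

Kővári–Sós–Turán: let r_1, ..., r_161 be the row sums and z = Σ r_i the total number of 1s. Each pair of columns can share at most one row with both entries 1 (else a 2×2 all-ones block appears), so Σ_i C(r_i, 2) ≤ C(43, 2) = 903. By convexity Σ_i C(r_i, 2) ≥ 161·C(z/161, 2) = z(z − 161)/(2·161), giving z² − 161z − 161·43·42 ≤ 0 and hence z ≤ (1/2)[161 + √(25921 + 4·290766)] = (1/2)[161 + √1188985] ≈ (1/2)(161 + 1090.4059) = 625.7029.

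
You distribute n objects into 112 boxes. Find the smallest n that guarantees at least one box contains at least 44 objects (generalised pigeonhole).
n = (44 − 1)·112 + 1 = 4817

By the generalised pigeonhole principle, to guarantee some box contains ≥ r objects we need more than (r − 1) · k objects total. Threshold: n = (r − 1) · k + 1. With r = 44 and k = 112: n = 43 · 112 + 1 = 4816 + 1 = 4817. For n = 4816 = 43 · 112, we can put exactly 43 objects in every box, avoiding 44 in any single one — so 4817 is tight.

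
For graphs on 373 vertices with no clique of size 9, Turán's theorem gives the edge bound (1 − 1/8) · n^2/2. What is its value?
Turán density bound = (7/8) · 373^2/2 = 973903/16 ≈ 60868.9375

Turán's theorem: ex(n, K_{r+1}) is achieved by the complete r-partite Turán graph T(n, r) with parts as balanced as possible, and is at most (1 − 1/r) · n^2/2. For r = 8, n = 373: the density bound is (7/8) · 139129/2 = 973903/16 ≈ 60868.9375. The integer-valued extremum is e(T(373, 8)) = 60868, which is strictly less than the density bound 973903/16 since 8 ∤ 373 (the parts of T(373, 8) cannot all be equal).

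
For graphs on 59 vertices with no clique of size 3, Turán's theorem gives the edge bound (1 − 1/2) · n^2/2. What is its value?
Turán density bound = (1/2) · 59^2/2 = 3481/4 ≈ 870.25

Turán's theorem: ex(n, K_{r+1}) is achieved by the complete r-partite Turán graph T(n, r) with parts as balanced as possible, and is at most (1 − 1/r) · n^2/2. For r = 2, n = 59: the density bound is (1/2) · 3481/2 = 3481/4 ≈ 870.25. The integer-valued extremum is e(T(59, 2)) = 870, which is strictly less than the density bound 3481/4 since 2 ∤ 59 (the parts of T(59, 2) cannot all be equal).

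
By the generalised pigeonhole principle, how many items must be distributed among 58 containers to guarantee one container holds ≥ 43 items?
n = (43 − 1)·58 + 1 = 2437

By the generalised pigeonhole principle, to guarantee some box contains ≥ r objects we need more than (r − 1) · k objects total. Threshold: n = (r − 1) · k + 1. With r = 43 and k = 58: n = 42 · 58 + 1 = 2436 + 1 = 2437. For n = 2436 = 42 · 58, we can put exactly 42 objects in every box, avoiding 43 in any single one — so 2437 is tight.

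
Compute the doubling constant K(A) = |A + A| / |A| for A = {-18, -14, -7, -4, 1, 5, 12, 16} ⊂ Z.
K = |A + A| / |A| = 30/8 = 15/4

Enumerate A + A = {a + b : a, b ∈ A}. With |A| = 8, there are |A|^2 = 64 ordered sum pairs; collecting distinct values, A + A = {-36, -32, -28, -25, -22, -21, -18, -17, -14, -13, -11, -9, -8, -6, -3, -2, 1, 2, 5, 6, 8, 9, 10, 12, 13, 17, 21, 24, 28, 32}, so |A + A| = 30. Thus K = 30/8 = 15/4. For comparison, the minimum possible |A + A| over all 8-element sets is 2·8 − 1 = 15 (so min K = 15/8), attained only by arithmetic progressions.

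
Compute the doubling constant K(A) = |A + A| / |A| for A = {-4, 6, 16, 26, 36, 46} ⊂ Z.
K = |A + A| / |A| = 11/6

Enumerate A + A = {a + b : a, b ∈ A}. With |A| = 6, there are |A|^2 = 36 ordered sum pairs; collecting distinct values, A + A = {-8, 2, 12, 22, 32, 42, 52, 62, 72, 82, 92}, so |A + A| = 11. Thus K = 11/6. Here |A + A| = 2|A| − 1 = 11, the minimum possible — so K = 11/6 is minimal, which holds iff A is an arithmetic progression.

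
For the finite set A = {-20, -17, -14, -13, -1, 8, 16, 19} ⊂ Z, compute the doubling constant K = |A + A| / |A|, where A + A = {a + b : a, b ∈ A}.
K = |A + A| / |A| = 33/8

Enumerate A + A = {a + b : a, b ∈ A}. With |A| = 8, there are |A|^2 = 64 ordered sum pairs; collecting distinct values, A + A = {-40, -37, -34, -33, -31, -30, -28, -27, -26, -21, -18, -15, -14, -12, -9, -6, -5, -4, -2, -1, 2, 3, 5, 6, 7, 15, 16, 18, 24, 27, 32, 35, 38}, so |A + A| = 33. Thus K = 33/8. For comparison, the minimum possible |A + A| over all 8-element sets is 2·8 − 1 = 15 (so min K = 15/8), attained only by arithmetic progressions.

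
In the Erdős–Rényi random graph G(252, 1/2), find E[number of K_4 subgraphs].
E[# K_4] = C(252, 4) · (1/2)^C(4, 2) = 164059875 / 2^6 = 2563435.546875

For each 4-subset S of vertices (there are C(252, 4) = 164059875 such S), let X_S = 1 if S induces a K_4 (all C(4, 2) = 6 edges present). Then P(X_S = 1) = (1/2)^6 = 1/64. By linearity of expectation, E[# K_4] = C(252, 4) · (1/2)^6 = 164059875 / 64 = 2563435.546875.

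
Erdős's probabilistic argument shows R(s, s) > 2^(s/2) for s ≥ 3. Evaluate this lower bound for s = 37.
2^(37/2) = 370727.6001; so R(37, 37) > 370727.6001

Colour each edge of K_n uniformly at random with red/blue. The expected number of monochromatic K_37 is C(n, 37) · 2 · 2^(−C(37,2)). If C(n, 37) · 2^(1 − C(37,2)) < 1, then with positive probability no monochromatic K_37 exists, so R(37, 37) > n. The standard estimate C(n, 37) ≤ n^37/37! shows this inequality holds whenever n ≤ 2^(37/2) (since 37! · 2^(C(37,2) − 1) > 2^(37^2/2) ≥ n^37). Hence R(37, 37) > 2^(37/2) = 370727.6001.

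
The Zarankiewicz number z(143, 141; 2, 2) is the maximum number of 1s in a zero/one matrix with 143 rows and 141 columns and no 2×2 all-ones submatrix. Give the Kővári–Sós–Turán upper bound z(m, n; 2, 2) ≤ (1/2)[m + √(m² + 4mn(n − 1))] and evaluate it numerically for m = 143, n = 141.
z(143, 141; 2, 2) ≤ (1/2)[143 + √(143² + 4·143·141·140)] = (1/2)[143 + √11311729] = 1753.1457

Kővári–Sós–Turán: let r_1, ..., r_143 be the row sums and z = Σ r_i the total number of 1s. Each pair of columns can share at most one row with both entries 1 (else a 2×2 all-ones block appears), so Σ_i C(r_i, 2) ≤ C(141, 2) = 9870. By convexity Σ_i C(r_i, 2) ≥ 143·C(z/143, 2) = z(z − 143)/(2·143), giving z² − 143z − 143·141·140 ≤ 0 and hence z ≤ (1/2)[143 + √(20449 + 4·2822820)] = (1/2)[143 + √11311729] ≈ (1/2)(143 + 3363.2914) = 1753.1457.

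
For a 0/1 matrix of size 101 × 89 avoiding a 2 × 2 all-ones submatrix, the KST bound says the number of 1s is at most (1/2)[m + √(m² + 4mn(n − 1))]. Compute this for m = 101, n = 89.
z(101, 89; 2, 2) ≤ (1/2)[101 + √(101² + 4·101·89·88)] = (1/2)[101 + √3174329] = 941.3323

Kővári–Sós–Turán: let r_1, ..., r_101 be the row sums and z = Σ r_i the total number of 1s. Each pair of columns can share at most one row with both entries 1 (else a 2×2 all-ones block appears), so Σ_i C(r_i, 2) ≤ C(89, 2) = 3916. By convexity Σ_i C(r_i, 2) ≥ 101·C(z/101, 2) = z(z − 101)/(2·101), giving z² − 101z − 101·89·88 ≤ 0 and hence z ≤ (1/2)[101 + √(10201 + 4·791032)] = (1/2)[101 + √3174329] ≈ (1/2)(101 + 1781.6647) = 941.3323.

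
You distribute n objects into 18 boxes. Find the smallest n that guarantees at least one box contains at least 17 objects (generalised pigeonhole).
n = (17 − 1)·18 + 1 = 289

By the generalised pigeonhole principle, to guarantee some box contains ≥ r objects we need more than (r − 1) · k objects total. Threshold: n = (r − 1) · k + 1. With r = 17 and k = 18: n = 16 · 18 + 1 = 288 + 1 = 289. For n = 288 = 16 · 18, we can put exactly 16 objects in every box, avoiding 17 in any single one — so 289 is tight.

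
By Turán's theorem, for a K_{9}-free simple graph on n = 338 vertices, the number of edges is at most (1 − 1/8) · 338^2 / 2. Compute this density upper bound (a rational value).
Turán density bound = (7/8) · 338^2/2 = 199927/4 ≈ 49981.75

Turán's theorem: ex(n, K_{r+1}) is achieved by the complete r-partite Turán graph T(n, r) with parts as balanced as possible, and is at most (1 − 1/r) · n^2/2. For r = 8, n = 338: the density bound is (7/8) · 114244/2 = 199927/4 ≈ 49981.75. The integer-valued extremum is e(T(338, 8)) = 49981, which is strictly less than the density bound 199927/4 since 8 ∤ 338 (the parts of T(338, 8) cannot all be equal).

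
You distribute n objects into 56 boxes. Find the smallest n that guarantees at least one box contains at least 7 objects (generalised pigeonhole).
n = (7 − 1)·56 + 1 = 337

By the generalised pigeonhole principle, to guarantee some box contains ≥ r objects we need more than (r − 1) · k objects total. Threshold: n = (r − 1) · k + 1. With r = 7 and k = 56: n = 6 · 56 + 1 = 336 + 1 = 337. For n = 336 = 6 · 56, we can put exactly 6 objects in every box, avoiding 7 in any single one — so 337 is tight.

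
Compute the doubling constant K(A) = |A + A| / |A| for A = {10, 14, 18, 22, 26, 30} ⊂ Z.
K = |A + A| / |A| = 11/6

Enumerate A + A = {a + b : a, b ∈ A}. With |A| = 6, there are |A|^2 = 36 ordered sum pairs; collecting distinct values, A + A = {20, 24, 28, 32, 36, 40, 44, 48, 52, 56, 60}, so |A + A| = 11. Thus K = 11/6. Here |A + A| = 2|A| − 1 = 11, the minimum possible — so K = 11/6 is minimal, which holds iff A is an arithmetic progression.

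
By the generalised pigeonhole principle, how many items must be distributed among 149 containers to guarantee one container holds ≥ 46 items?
n = (46 − 1)·149 + 1 = 6706

By the generalised pigeonhole principle, to guarantee some box contains ≥ r objects we need more than (r − 1) · k objects total. Threshold: n = (r − 1) · k + 1. With r = 46 and k = 149: n = 45 · 149 + 1 = 6705 + 1 = 6706. For n = 6705 = 45 · 149, we can put exactly 45 objects in every box, avoiding 46 in any single one — so 6706 is tight.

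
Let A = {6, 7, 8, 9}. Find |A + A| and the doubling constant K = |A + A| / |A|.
K = |A + A| / |A| = 7/4

Enumerate A + A = {a + b : a, b ∈ A}. With |A| = 4, there are |A|^2 = 16 ordered sum pairs; collecting distinct values, A + A = {12, 13, 14, 15, 16, 17, 18}, so |A + A| = 7. Thus K = 7/4. Here |A + A| = 2|A| − 1 = 7, the minimum possible — so K = 7/4 is minimal, which holds iff A is an arithmetic progression.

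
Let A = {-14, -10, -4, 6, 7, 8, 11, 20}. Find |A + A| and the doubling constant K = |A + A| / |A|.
K = |A + A| / |A| = 32/8 = 4

Enumerate A + A = {a + b : a, b ∈ A}. With |A| = 8, there are |A|^2 = 64 ordered sum pairs; collecting distinct values, A + A = {-28, -24, -20, -18, -14, -8, -7, -6, -4, -3, -2, 1, 2, 3, 4, 6, 7, 10, 12, 13, 14, 15, 16, 17, 18, 19, 22, 26, 27, 28, 31, 40}, so |A + A| = 32. Thus K = 32/8 = 4. For comparison, the minimum possible |A + A| over all 8-element sets is 2·8 − 1 = 15 (so min K = 15/8), attained only by arithmetic progressions.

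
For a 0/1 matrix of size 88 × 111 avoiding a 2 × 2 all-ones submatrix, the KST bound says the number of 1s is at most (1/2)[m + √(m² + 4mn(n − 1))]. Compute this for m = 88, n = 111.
z(88, 111; 2, 2) ≤ (1/2)[88 + √(88² + 4·88·111·110)] = (1/2)[88 + √4305664] = 1081.5047

Kővári–Sós–Turán: let r_1, ..., r_88 be the row sums and z = Σ r_i the total number of 1s. Each pair of columns can share at most one row with both entries 1 (else a 2×2 all-ones block appears), so Σ_i C(r_i, 2) ≤ C(111, 2) = 6105. By convexity Σ_i C(r_i, 2) ≥ 88·C(z/88, 2) = z(z − 88)/(2·88), giving z² − 88z − 88·111·110 ≤ 0 and hence z ≤ (1/2)[88 + √(7744 + 4·1074480)] = (1/2)[88 + √4305664] ≈ (1/2)(88 + 2075.0094) = 1081.5047.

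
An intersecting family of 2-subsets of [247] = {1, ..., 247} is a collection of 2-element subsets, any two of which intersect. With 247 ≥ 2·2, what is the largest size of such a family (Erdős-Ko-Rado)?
max |F| = C(246, 1) = 246

Erdős-Ko-Rado (1961): when n ≥ 2k, max |F| = C(n−1, k−1). The bound is attained by the star {A : i ∈ A} for any fixed i ∈ [n]. Here C(247−1, 2−1) = C(246, 1) = 246.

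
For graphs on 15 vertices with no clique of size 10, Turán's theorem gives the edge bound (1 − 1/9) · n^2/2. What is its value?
Turán density bound = (8/9) · 15^2/2 = 100

Turán's theorem: ex(n, K_{r+1}) is achieved by the complete r-partite Turán graph T(n, r) with parts as balanced as possible, and is at most (1 − 1/r) · n^2/2. For r = 9, n = 15: the density bound is (8/9) · 225/2 = 100. The integer-valued extremum is e(T(15, 9)) = 99, which is strictly less than the density bound 100 since 9 ∤ 15 (the parts of T(15, 9) cannot all be equal).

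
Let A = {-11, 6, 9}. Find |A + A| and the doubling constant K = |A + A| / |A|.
K = |A + A| / |A| = 6/3 = 2

Enumerate A + A = {a + b : a, b ∈ A}. With |A| = 3, there are |A|^2 = 9 ordered sum pairs; collecting distinct values, A + A = {-22, -5, -2, 12, 15, 18}, so |A + A| = 6. Thus K = 6/3 = 2. For comparison, the minimum possible |A + A| over all 3-element sets is 2·3 − 1 = 5 (so min K = 5/3), attained only by arithmetic progressions.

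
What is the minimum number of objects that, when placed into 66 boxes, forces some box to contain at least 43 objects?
n = (43 − 1)·66 + 1 = 2773

By the generalised pigeonhole principle, to guarantee some box contains ≥ r objects we need more than (r − 1) · k objects total. Threshold: n = (r − 1) · k + 1. With r = 43 and k = 66: n = 42 · 66 + 1 = 2772 + 1 = 2773. For n = 2772 = 42 · 66, we can put exactly 42 objects in every box, avoiding 43 in any single one — so 2773 is tight.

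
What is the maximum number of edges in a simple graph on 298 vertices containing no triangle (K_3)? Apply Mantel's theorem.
ex(298, K_3) = ⌊298^2/4⌋ = 22201

Mantel (1907): a triangle-free graph on n vertices has at most ⌊n^2/4⌋ edges, with equality for the complete bipartite graph K_{⌊n/2⌋, ⌈n/2⌉}. For n = 298: ⌊298^2/4⌋ = ⌊88804/4⌋ = 22201. The extremal graph is K_{149, 149}, which has 149·149 = 22201 edges.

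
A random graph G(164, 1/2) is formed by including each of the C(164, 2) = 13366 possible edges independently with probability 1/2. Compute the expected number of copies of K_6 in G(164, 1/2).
E[# K_6] = C(164, 6) · (1/2)^C(6, 2) = 24635248848 / 2^15 = 1539703053/2048 ≈ 751808.131348

For each 6-subset S of vertices (there are C(164, 6) = 24635248848 such S), let X_S = 1 if S induces a K_6 (all C(6, 2) = 15 edges present). Then P(X_S = 1) = (1/2)^15 = 1/32768. By linearity of expectation, E[# K_6] = C(164, 6) · (1/2)^15 = 24635248848 / 32768 = 1539703053/2048 ≈ 751808.131348.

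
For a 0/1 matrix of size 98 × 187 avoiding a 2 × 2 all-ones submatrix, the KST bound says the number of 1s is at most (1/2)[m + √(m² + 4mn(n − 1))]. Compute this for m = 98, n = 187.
z(98, 187; 2, 2) ≤ (1/2)[98 + √(98² + 4·98·187·186)] = (1/2)[98 + √13644148] = 1895.8993

Kővári–Sós–Turán: let r_1, ..., r_98 be the row sums and z = Σ r_i the total number of 1s. Each pair of columns can share at most one row with both entries 1 (else a 2×2 all-ones block appears), so Σ_i C(r_i, 2) ≤ C(187, 2) = 17391. By convexity Σ_i C(r_i, 2) ≥ 98·C(z/98, 2) = z(z − 98)/(2·98), giving z² − 98z − 98·187·186 ≤ 0 and hence z ≤ (1/2)[98 + √(9604 + 4·3408636)] = (1/2)[98 + √13644148] ≈ (1/2)(98 + 3693.7986) = 1895.8993.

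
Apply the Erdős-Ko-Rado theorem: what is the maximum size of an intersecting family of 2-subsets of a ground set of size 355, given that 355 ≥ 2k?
max |F| = C(354, 1) = 354

Erdős-Ko-Rado (1961): when n ≥ 2k, max |F| = C(n−1, k−1). The bound is attained by the star {A : i ∈ A} for any fixed i ∈ [n]. Here C(355−1, 2−1) = C(354, 1) = 354.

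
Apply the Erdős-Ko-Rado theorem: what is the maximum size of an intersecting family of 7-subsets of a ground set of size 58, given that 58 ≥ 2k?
max |F| = C(57, 6) = 36288252

Erdős-Ko-Rado (1961): when n ≥ 2k, max |F| = C(n−1, k−1). The bound is attained by the star {A : i ∈ A} for any fixed i ∈ [n]. Here C(58−1, 7−1) = C(57, 6) = 36288252.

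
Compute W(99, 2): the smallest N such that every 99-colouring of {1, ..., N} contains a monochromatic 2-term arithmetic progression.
W(99, 2) = 99 + 1 = 100

A 2-term AP is any pair of integers, so a monochromatic 2-AP exists iff some colour is used at least twice. With 99 colours, the colouring i ↦ i on {1, ..., 99} uses each colour once, avoiding any monochromatic pair, so W(99, 2) > 99. For {1, ..., 100}, pigeonhole forces two integers of the same colour, which form a monochromatic 2-AP. Hence W(99, 2) = 100.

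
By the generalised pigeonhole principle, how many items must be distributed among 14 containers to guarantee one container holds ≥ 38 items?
n = (38 − 1)·14 + 1 = 519

By the generalised pigeonhole principle, to guarantee some box contains ≥ r objects we need more than (r − 1) · k objects total. Threshold: n = (r − 1) · k + 1. With r = 38 and k = 14: n = 37 · 14 + 1 = 518 + 1 = 519. For n = 518 = 37 · 14, we can put exactly 37 objects in every box, avoiding 38 in any single one — so 519 is tight.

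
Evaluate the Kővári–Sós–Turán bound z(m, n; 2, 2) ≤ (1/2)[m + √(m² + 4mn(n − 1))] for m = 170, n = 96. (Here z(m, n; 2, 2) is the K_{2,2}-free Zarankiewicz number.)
z(170, 96; 2, 2) ≤ (1/2)[170 + √(170² + 4·170·96·95)] = (1/2)[170 + √6230500] = 1333.0485

Kővári–Sós–Turán: let r_1, ..., r_170 be the row sums and z = Σ r_i the total number of 1s. Each pair of columns can share at most one row with both entries 1 (else a 2×2 all-ones block appears), so Σ_i C(r_i, 2) ≤ C(96, 2) = 4560. By convexity Σ_i C(r_i, 2) ≥ 170·C(z/170, 2) = z(z − 170)/(2·170), giving z² − 170z − 170·96·95 ≤ 0 and hence z ≤ (1/2)[170 + √(28900 + 4·1550400)] = (1/2)[170 + √6230500] ≈ (1/2)(170 + 2496.097) = 1333.0485.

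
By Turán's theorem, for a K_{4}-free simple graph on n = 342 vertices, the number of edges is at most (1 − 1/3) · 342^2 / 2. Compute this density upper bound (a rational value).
Turán density bound = (2/3) · 342^2/2 = 38988

Turán's theorem: ex(n, K_{r+1}) is achieved by the complete r-partite Turán graph T(n, r) with parts as balanced as possible, and is at most (1 − 1/r) · n^2/2. For r = 3, n = 342: the density bound is (2/3) · 116964/2 = 38988. Since 3 ∣ 342, the Turán graph T(342, 3) has parts of equal size 114, and its edge count e(T(342, 3)) = 38988 attains the density bound exactly.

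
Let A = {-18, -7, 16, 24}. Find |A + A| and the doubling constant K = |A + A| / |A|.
K = |A + A| / |A| = 10/4 = 5/2

Enumerate A + A = {a + b : a, b ∈ A}. With |A| = 4, there are |A|^2 = 16 ordered sum pairs; collecting distinct values, A + A = {-36, -25, -14, -2, 6, 9, 17, 32, 40, 48}, so |A + A| = 10. Thus K = 10/4 = 5/2. For comparison, the minimum possible |A + A| over all 4-element sets is 2·4 − 1 = 7 (so min K = 7/4), attained only by arithmetic progressions.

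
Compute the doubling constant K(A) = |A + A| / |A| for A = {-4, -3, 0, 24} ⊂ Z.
K = |A + A| / |A| = 10/4 = 5/2

Enumerate A + A = {a + b : a, b ∈ A}. With |A| = 4, there are |A|^2 = 16 ordered sum pairs; collecting distinct values, A + A = {-8, -7, -6, -4, -3, 0, 20, 21, 24, 48}, so |A + A| = 10. Thus K = 10/4 = 5/2. For comparison, the minimum possible |A + A| over all 4-element sets is 2·4 − 1 = 7 (so min K = 7/4), attained only by arithmetic progressions.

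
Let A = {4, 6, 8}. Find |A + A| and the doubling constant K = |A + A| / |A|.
K = |A + A| / |A| = 5/3

Enumerate A + A = {a + b : a, b ∈ A}. With |A| = 3, there are |A|^2 = 9 ordered sum pairs; collecting distinct values, A + A = {8, 10, 12, 14, 16}, so |A + A| = 5. Thus K = 5/3. Here |A + A| = 2|A| − 1 = 5, the minimum possible — so K = 5/3 is minimal, which holds iff A is an arithmetic progression.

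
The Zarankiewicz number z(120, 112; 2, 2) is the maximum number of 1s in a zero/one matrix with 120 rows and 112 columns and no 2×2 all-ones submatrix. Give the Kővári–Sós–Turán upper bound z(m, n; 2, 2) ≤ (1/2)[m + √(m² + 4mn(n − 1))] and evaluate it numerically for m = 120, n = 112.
z(120, 112; 2, 2) ≤ (1/2)[120 + √(120² + 4·120·112·111)] = (1/2)[120 + √5981760] = 1282.8818

Kővári–Sós–Turán: let r_1, ..., r_120 be the row sums and z = Σ r_i the total number of 1s. Each pair of columns can share at most one row with both entries 1 (else a 2×2 all-ones block appears), so Σ_i C(r_i, 2) ≤ C(112, 2) = 6216. By convexity Σ_i C(r_i, 2) ≥ 120·C(z/120, 2) = z(z − 120)/(2·120), giving z² − 120z − 120·112·111 ≤ 0 and hence z ≤ (1/2)[120 + √(14400 + 4·1491840)] = (1/2)[120 + √5981760] ≈ (1/2)(120 + 2445.7637) = 1282.8818.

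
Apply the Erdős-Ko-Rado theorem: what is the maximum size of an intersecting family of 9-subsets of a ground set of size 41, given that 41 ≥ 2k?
max |F| = C(40, 8) = 76904685

Erdős-Ko-Rado (1961): when n ≥ 2k, max |F| = C(n−1, k−1). The bound is attained by the star {A : i ∈ A} for any fixed i ∈ [n]. Here C(41−1, 9−1) = C(40, 8) = 76904685.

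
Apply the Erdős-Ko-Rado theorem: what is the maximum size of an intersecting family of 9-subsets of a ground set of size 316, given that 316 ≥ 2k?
max |F| = C(315, 8) = 2198112362380935

Erdős-Ko-Rado (1961): when n ≥ 2k, max |F| = C(n−1, k−1). The bound is attained by the star {A : i ∈ A} for any fixed i ∈ [n]. Here C(316−1, 9−1) = C(315, 8) = 2198112362380935.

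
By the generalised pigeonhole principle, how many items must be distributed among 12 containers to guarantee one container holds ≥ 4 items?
n = (4 − 1)·12 + 1 = 37

By the generalised pigeonhole principle, to guarantee some box contains ≥ r objects we need more than (r − 1) · k objects total. Threshold: n = (r − 1) · k + 1. With r = 4 and k = 12: n = 3 · 12 + 1 = 36 + 1 = 37. For n = 36 = 3 · 12, we can put exactly 3 objects in every box, avoiding 4 in any single one — so 37 is tight.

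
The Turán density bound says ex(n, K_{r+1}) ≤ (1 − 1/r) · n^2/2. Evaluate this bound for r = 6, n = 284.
Turán density bound = (5/6) · 284^2/2 = 100820/3 ≈ 33606.6667

Turán's theorem: ex(n, K_{r+1}) is achieved by the complete r-partite Turán graph T(n, r) with parts as balanced as possible, and is at most (1 − 1/r) · n^2/2. For r = 6, n = 284: the density bound is (5/6) · 80656/2 = 100820/3 ≈ 33606.6667. The integer-valued extremum is e(T(284, 6)) = 33606, which is strictly less than the density bound 100820/3 since 6 ∤ 284 (the parts of T(284, 6) cannot all be equal).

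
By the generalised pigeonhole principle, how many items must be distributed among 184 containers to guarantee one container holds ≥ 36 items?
n = (36 − 1)·184 + 1 = 6441

By the generalised pigeonhole principle, to guarantee some box contains ≥ r objects we need more than (r − 1) · k objects total. Threshold: n = (r − 1) · k + 1. With r = 36 and k = 184: n = 35 · 184 + 1 = 6440 + 1 = 6441. For n = 6440 = 35 · 184, we can put exactly 35 objects in every box, avoiding 36 in any single one — so 6441 is tight.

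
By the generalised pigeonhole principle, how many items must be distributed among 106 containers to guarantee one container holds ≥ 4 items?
n = (4 − 1)·106 + 1 = 319

By the generalised pigeonhole principle, to guarantee some box contains ≥ r objects we need more than (r − 1) · k objects total. Threshold: n = (r − 1) · k + 1. With r = 4 and k = 106: n = 3 · 106 + 1 = 318 + 1 = 319. For n = 318 = 3 · 106, we can put exactly 3 objects in every box, avoiding 4 in any single one — so 319 is tight.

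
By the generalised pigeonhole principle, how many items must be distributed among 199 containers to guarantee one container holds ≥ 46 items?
n = (46 − 1)·199 + 1 = 8956

By the generalised pigeonhole principle, to guarantee some box contains ≥ r objects we need more than (r − 1) · k objects total. Threshold: n = (r − 1) · k + 1. With r = 46 and k = 199: n = 45 · 199 + 1 = 8955 + 1 = 8956. For n = 8955 = 45 · 199, we can put exactly 45 objects in every box, avoiding 46 in any single one — so 8956 is tight.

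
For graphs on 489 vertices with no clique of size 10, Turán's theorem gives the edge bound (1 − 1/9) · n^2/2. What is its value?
Turán density bound = (8/9) · 489^2/2 = 106276

Turán's theorem: ex(n, K_{r+1}) is achieved by the complete r-partite Turán graph T(n, r) with parts as balanced as possible, and is at most (1 − 1/r) · n^2/2. For r = 9, n = 489: the density bound is (8/9) · 239121/2 = 106276. The integer-valued extremum is e(T(489, 9)) = 106275, which is strictly less than the density bound 106276 since 9 ∤ 489 (the parts of T(489, 9) cannot all be equal).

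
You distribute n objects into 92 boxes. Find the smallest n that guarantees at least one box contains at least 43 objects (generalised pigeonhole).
n = (43 − 1)·92 + 1 = 3865

By the generalised pigeonhole principle, to guarantee some box contains ≥ r objects we need more than (r − 1) · k objects total. Threshold: n = (r − 1) · k + 1. With r = 43 and k = 92: n = 42 · 92 + 1 = 3864 + 1 = 3865. For n = 3864 = 42 · 92, we can put exactly 42 objects in every box, avoiding 43 in any single one — so 3865 is tight.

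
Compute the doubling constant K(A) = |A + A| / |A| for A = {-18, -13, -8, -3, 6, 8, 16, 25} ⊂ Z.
K = |A + A| / |A| = 29/8

Enumerate A + A = {a + b : a, b ∈ A}. With |A| = 8, there are |A|^2 = 64 ordered sum pairs; collecting distinct values, A + A = {-36, -31, -26, -21, -16, -12, -11, -10, -7, -6, -5, -2, 0, 3, 5, 7, 8, 12, 13, 14, 16, 17, 22, 24, 31, 32, 33, 41, 50}, so |A + A| = 29. Thus K = 29/8. For comparison, the minimum possible |A + A| over all 8-element sets is 2·8 − 1 = 15 (so min K = 15/8), attained only by arithmetic progressions.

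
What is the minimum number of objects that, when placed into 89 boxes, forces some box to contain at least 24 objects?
n = (24 − 1)·89 + 1 = 2048

By the generalised pigeonhole principle, to guarantee some box contains ≥ r objects we need more than (r − 1) · k objects total. Threshold: n = (r − 1) · k + 1. With r = 24 and k = 89: n = 23 · 89 + 1 = 2047 + 1 = 2048. For n = 2047 = 23 · 89, we can put exactly 23 objects in every box, avoiding 24 in any single one — so 2048 is tight.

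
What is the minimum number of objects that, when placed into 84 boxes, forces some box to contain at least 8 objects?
n = (8 − 1)·84 + 1 = 589

By the generalised pigeonhole principle, to guarantee some box contains ≥ r objects we need more than (r − 1) · k objects total. Threshold: n = (r − 1) · k + 1. With r = 8 and k = 84: n = 7 · 84 + 1 = 588 + 1 = 589. For n = 588 = 7 · 84, we can put exactly 7 objects in every box, avoiding 8 in any single one — so 589 is tight.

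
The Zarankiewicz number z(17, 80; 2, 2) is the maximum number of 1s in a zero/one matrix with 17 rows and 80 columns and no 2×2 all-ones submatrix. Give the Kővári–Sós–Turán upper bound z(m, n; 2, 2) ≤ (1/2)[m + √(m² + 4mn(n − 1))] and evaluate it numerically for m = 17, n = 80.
z(17, 80; 2, 2) ≤ (1/2)[17 + √(17² + 4·17·80·79)] = (1/2)[17 + √430049] = 336.3906

Kővári–Sós–Turán: let r_1, ..., r_17 be the row sums and z = Σ r_i the total number of 1s. Each pair of columns can share at most one row with both entries 1 (else a 2×2 all-ones block appears), so Σ_i C(r_i, 2) ≤ C(80, 2) = 3160. By convexity Σ_i C(r_i, 2) ≥ 17·C(z/17, 2) = z(z − 17)/(2·17), giving z² − 17z − 17·80·79 ≤ 0 and hence z ≤ (1/2)[17 + √(289 + 4·107440)] = (1/2)[17 + √430049] ≈ (1/2)(17 + 655.7812) = 336.3906.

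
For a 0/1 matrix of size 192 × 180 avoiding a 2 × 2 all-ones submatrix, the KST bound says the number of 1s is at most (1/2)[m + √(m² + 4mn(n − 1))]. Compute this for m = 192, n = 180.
z(192, 180; 2, 2) ≤ (1/2)[192 + √(192² + 4·192·180·179)] = (1/2)[192 + √24781824] = 2585.0673

Kővári–Sós–Turán: let r_1, ..., r_192 be the row sums and z = Σ r_i the total number of 1s. Each pair of columns can share at most one row with both entries 1 (else a 2×2 all-ones block appears), so Σ_i C(r_i, 2) ≤ C(180, 2) = 16110. By convexity Σ_i C(r_i, 2) ≥ 192·C(z/192, 2) = z(z − 192)/(2·192), giving z² − 192z − 192·180·179 ≤ 0 and hence z ≤ (1/2)[192 + √(36864 + 4·6186240)] = (1/2)[192 + √24781824] ≈ (1/2)(192 + 4978.1346) = 2585.0673.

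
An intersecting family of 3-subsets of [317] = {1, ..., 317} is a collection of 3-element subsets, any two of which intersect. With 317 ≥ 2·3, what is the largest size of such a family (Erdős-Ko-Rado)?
max |F| = C(316, 2) = 49770

The Erdős-Ko-Rado theorem states: for n ≥ 2k, an intersecting family of k-subsets of an n-element set has size at most C(n − 1, k − 1), with equality for 'star' families {A ⊆ [n] : |A| = k, i ∈ A} (fix an element i). For n = 317, k = 3: C(316, 2) = 49770.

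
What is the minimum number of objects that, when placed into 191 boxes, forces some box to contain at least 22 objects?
n = (22 − 1)·191 + 1 = 4012

By the generalised pigeonhole principle, to guarantee some box contains ≥ r objects we need more than (r − 1) · k objects total. Threshold: n = (r − 1) · k + 1. With r = 22 and k = 191: n = 21 · 191 + 1 = 4011 + 1 = 4012. For n = 4011 = 21 · 191, we can put exactly 21 objects in every box, avoiding 22 in any single one — so 4012 is tight.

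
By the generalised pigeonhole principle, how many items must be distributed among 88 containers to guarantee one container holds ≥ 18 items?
n = (18 − 1)·88 + 1 = 1497

By the generalised pigeonhole principle, to guarantee some box contains ≥ r objects we need more than (r − 1) · k objects total. Threshold: n = (r − 1) · k + 1. With r = 18 and k = 88: n = 17 · 88 + 1 = 1496 + 1 = 1497. For n = 1496 = 17 · 88, we can put exactly 17 objects in every box, avoiding 18 in any single one — so 1497 is tight.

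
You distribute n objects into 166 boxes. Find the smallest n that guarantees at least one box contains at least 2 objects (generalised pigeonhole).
n = (2 − 1)·166 + 1 = 167

By the generalised pigeonhole principle, to guarantee some box contains ≥ r objects we need more than (r − 1) · k objects total. Threshold: n = (r − 1) · k + 1. With r = 2 and k = 166: n = 1 · 166 + 1 = 166 + 1 = 167. For n = 166 = 1 · 166, we can put exactly 1 objects in every box, avoiding 2 in any single one — so 167 is tight.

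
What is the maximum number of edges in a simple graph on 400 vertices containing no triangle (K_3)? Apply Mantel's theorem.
ex(400, K_3) = ⌊400^2/4⌋ = 40000

Mantel (1907): a triangle-free graph on n vertices has at most ⌊n^2/4⌋ edges, with equality for the complete bipartite graph K_{⌊n/2⌋, ⌈n/2⌉}. For n = 400: ⌊400^2/4⌋ = ⌊160000/4⌋ = 40000. The extremal graph is K_{200, 200}, which has 200·200 = 40000 edges.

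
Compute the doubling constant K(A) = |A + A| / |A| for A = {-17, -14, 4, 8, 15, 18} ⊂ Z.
K = |A + A| / |A| = 20/6 = 10/3

Enumerate A + A = {a + b : a, b ∈ A}. With |A| = 6, there are |A|^2 = 36 ordered sum pairs; collecting distinct values, A + A = {-34, -31, -28, -13, -10, -9, -6, -2, 1, 4, 8, 12, 16, 19, 22, 23, 26, 30, 33, 36}, so |A + A| = 20. Thus K = 20/6 = 10/3. For comparison, the minimum possible |A + A| over all 6-element sets is 2·6 − 1 = 11 (so min K = 11/6), attained only by arithmetic progressions.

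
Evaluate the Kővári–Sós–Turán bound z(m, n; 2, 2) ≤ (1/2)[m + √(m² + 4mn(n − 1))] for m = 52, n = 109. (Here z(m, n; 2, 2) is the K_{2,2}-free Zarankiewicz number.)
z(52, 109; 2, 2) ≤ (1/2)[52 + √(52² + 4·52·109·108)] = (1/2)[52 + √2451280] = 808.8282

Kővári–Sós–Turán: let r_1, ..., r_52 be the row sums and z = Σ r_i the total number of 1s. Each pair of columns can share at most one row with both entries 1 (else a 2×2 all-ones block appears), so Σ_i C(r_i, 2) ≤ C(109, 2) = 5886. By convexity Σ_i C(r_i, 2) ≥ 52·C(z/52, 2) = z(z − 52)/(2·52), giving z² − 52z − 52·109·108 ≤ 0 and hence z ≤ (1/2)[52 + √(2704 + 4·612144)] = (1/2)[52 + √2451280] ≈ (1/2)(52 + 1565.6564) = 808.8282.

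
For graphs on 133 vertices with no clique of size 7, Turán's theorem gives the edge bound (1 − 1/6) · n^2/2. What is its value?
Turán density bound = (5/6) · 133^2/2 = 88445/12 ≈ 7370.4167

Turán's theorem: ex(n, K_{r+1}) is achieved by the complete r-partite Turán graph T(n, r) with parts as balanced as possible, and is at most (1 − 1/r) · n^2/2. For r = 6, n = 133: the density bound is (5/6) · 17689/2 = 88445/12 ≈ 7370.4167. The integer-valued extremum is e(T(133, 6)) = 7370, which is strictly less than the density bound 88445/12 since 6 ∤ 133 (the parts of T(133, 6) cannot all be equal).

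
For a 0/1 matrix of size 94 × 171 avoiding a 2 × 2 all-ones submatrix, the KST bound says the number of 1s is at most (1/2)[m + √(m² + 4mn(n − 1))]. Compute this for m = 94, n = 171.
z(94, 171; 2, 2) ≤ (1/2)[94 + √(94² + 4·94·171·170)] = (1/2)[94 + √10939156] = 1700.7197

Kővári–Sós–Turán: let r_1, ..., r_94 be the row sums and z = Σ r_i the total number of 1s. Each pair of columns can share at most one row with both entries 1 (else a 2×2 all-ones block appears), so Σ_i C(r_i, 2) ≤ C(171, 2) = 14535. By convexity Σ_i C(r_i, 2) ≥ 94·C(z/94, 2) = z(z − 94)/(2·94), giving z² − 94z − 94·171·170 ≤ 0 and hence z ≤ (1/2)[94 + √(8836 + 4·2732580)] = (1/2)[94 + √10939156] ≈ (1/2)(94 + 3307.4395) = 1700.7197.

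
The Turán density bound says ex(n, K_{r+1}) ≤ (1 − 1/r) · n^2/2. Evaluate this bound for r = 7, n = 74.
Turán density bound = (6/7) · 74^2/2 = 16428/7 ≈ 2346.8571

Turán's theorem: ex(n, K_{r+1}) is achieved by the complete r-partite Turán graph T(n, r) with parts as balanced as possible, and is at most (1 − 1/r) · n^2/2. For r = 7, n = 74: the density bound is (6/7) · 5476/2 = 16428/7 ≈ 2346.8571. The integer-valued extremum is e(T(74, 7)) = 2346, which is strictly less than the density bound 16428/7 since 7 ∤ 74 (the parts of T(74, 7) cannot all be equal).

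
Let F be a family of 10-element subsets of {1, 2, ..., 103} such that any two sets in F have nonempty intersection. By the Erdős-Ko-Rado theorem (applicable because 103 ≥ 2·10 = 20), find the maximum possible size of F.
max |F| = C(102, 9) = 2290415157800

Erdős-Ko-Rado (1961): when n ≥ 2k, max |F| = C(n−1, k−1). The bound is attained by the star {A : i ∈ A} for any fixed i ∈ [n]. Here C(103−1, 10−1) = C(102, 9) = 2290415157800.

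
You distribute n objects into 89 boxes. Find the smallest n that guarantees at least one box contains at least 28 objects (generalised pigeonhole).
n = (28 − 1)·89 + 1 = 2404

By the generalised pigeonhole principle, to guarantee some box contains ≥ r objects we need more than (r − 1) · k objects total. Threshold: n = (r − 1) · k + 1. With r = 28 and k = 89: n = 27 · 89 + 1 = 2403 + 1 = 2404. For n = 2403 = 27 · 89, we can put exactly 27 objects in every box, avoiding 28 in any single one — so 2404 is tight.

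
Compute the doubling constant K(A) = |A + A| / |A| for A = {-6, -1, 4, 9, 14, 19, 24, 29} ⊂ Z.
K = |A + A| / |A| = 15/8

Enumerate A + A = {a + b : a, b ∈ A}. With |A| = 8, there are |A|^2 = 64 ordered sum pairs; collecting distinct values, A + A = {-12, -7, -2, 3, 8, 13, 18, 23, 28, 33, 38, 43, 48, 53, 58}, so |A + A| = 15. Thus K = 15/8. Here |A + A| = 2|A| − 1 = 15, the minimum possible — so K = 15/8 is minimal, which holds iff A is an arithmetic progression.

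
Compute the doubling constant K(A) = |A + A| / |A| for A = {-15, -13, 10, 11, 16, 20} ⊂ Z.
K = |A + A| / |A| = 21/6 = 7/2

Enumerate A + A = {a + b : a, b ∈ A}. With |A| = 6, there are |A|^2 = 36 ordered sum pairs; collecting distinct values, A + A = {-30, -28, -26, -5, -4, -3, -2, 1, 3, 5, 7, 20, 21, 22, 26, 27, 30, 31, 32, 36, 40}, so |A + A| = 21. Thus K = 21/6 = 7/2. For comparison, the minimum possible |A + A| over all 6-element sets is 2·6 − 1 = 11 (so min K = 11/6), attained only by arithmetic progressions.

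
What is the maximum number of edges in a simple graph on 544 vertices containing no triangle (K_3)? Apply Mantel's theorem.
ex(544, K_3) = ⌊544^2/4⌋ = 73984

Mantel (1907): a triangle-free graph on n vertices has at most ⌊n^2/4⌋ edges, with equality for the complete bipartite graph K_{⌊n/2⌋, ⌈n/2⌉}. For n = 544: ⌊544^2/4⌋ = ⌊295936/4⌋ = 73984. The extremal graph is K_{272, 272}, which has 272·272 = 73984 edges.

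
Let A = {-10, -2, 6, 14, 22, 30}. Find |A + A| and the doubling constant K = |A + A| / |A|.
K = |A + A| / |A| = 11/6

Enumerate A + A = {a + b : a, b ∈ A}. With |A| = 6, there are |A|^2 = 36 ordered sum pairs; collecting distinct values, A + A = {-20, -12, -4, 4, 12, 20, 28, 36, 44, 52, 60}, so |A + A| = 11. Thus K = 11/6. Here |A + A| = 2|A| − 1 = 11, the minimum possible — so K = 11/6 is minimal, which holds iff A is an arithmetic progression.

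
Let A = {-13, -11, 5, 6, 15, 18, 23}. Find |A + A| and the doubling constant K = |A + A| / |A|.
K = |A + A| / |A| = 26/7

Enumerate A + A = {a + b : a, b ∈ A}. With |A| = 7, there are |A|^2 = 49 ordered sum pairs; collecting distinct values, A + A = {-26, -24, -22, -8, -7, -6, -5, 2, 4, 5, 7, 10, 11, 12, 20, 21, 23, 24, 28, 29, 30, 33, 36, 38, 41, 46}, so |A + A| = 26. Thus K = 26/7. For comparison, the minimum possible |A + A| over all 7-element sets is 2·7 − 1 = 13 (so min K = 13/7), attained only by arithmetic progressions.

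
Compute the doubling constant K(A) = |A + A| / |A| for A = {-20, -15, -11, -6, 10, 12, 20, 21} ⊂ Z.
K = |A + A| / |A| = 33/8

Enumerate A + A = {a + b : a, b ∈ A}. With |A| = 8, there are |A|^2 = 64 ordered sum pairs; collecting distinct values, A + A = {-40, -35, -31, -30, -26, -22, -21, -17, -12, -10, -8, -5, -3, -1, 0, 1, 4, 5, 6, 9, 10, 14, 15, 20, 22, 24, 30, 31, 32, 33, 40, 41, 42}, so |A + A| = 33. Thus K = 33/8. For comparison, the minimum possible |A + A| over all 8-element sets is 2·8 − 1 = 15 (so min K = 15/8), attained only by arithmetic progressions.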